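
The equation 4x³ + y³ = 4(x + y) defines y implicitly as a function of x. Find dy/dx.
Take d/dx of both sides. Since y is implicitly a function of x, the chain rule attaches a y' = dy/dx factor whenever we differentiate through y.

Set F(x, y) = (left side) − (right side), so the curve is F = 0. Differentiating each term of F:
  d/dx[4x^3] = 12x^2
  d/dx[-4x] = -4
  d/dx[y^3] = 3y^2·y'
  d/dx[-4y] = -4·y'

Collecting, the y'-free part is the partial derivative in x and the y' coefficient is the partial derivative in y:
  ∂F/∂x = 12x^2 - 4
  ∂F/∂y = 3y^2 - 4

so d/dx[F(x, y(x))] = ∂F/∂x + (∂F/∂y)·y' = 0. Rearranging,
  dy/dx = -(∂F/∂x)/(∂F/∂y) = -(12x^2 - 4)/(3y^2 - 4) = 4(1 - 3x^2)/(3y^2 - 4)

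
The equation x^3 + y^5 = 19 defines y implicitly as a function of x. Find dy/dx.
Differentiate the relation implicitly: treat y = y(x) and apply the chain rule, so every y-derivative picks up a y' = dy/dx factor.

With everything moved to the left-hand side, differentiate term by term:
  d/dx[x^3] = 3x^2
  d/dx[y^5] = 5y^4·y'
  d/dx[-19] = 0

Separating the contributions that come from x directly and those that come through y:
  without y':      3x^2
  multiplying y':  5y^4

so (3x^2) + (5y^4)·y' = 0, and therefore
  dy/dx = -(3x^2)/(5y^4) = -3x^2/(5y^4)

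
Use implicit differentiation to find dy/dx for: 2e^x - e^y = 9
Apply d/dx to both sides, remembering that y depends on x. Each occurrence of y therefore brings in a y' = dy/dx via the chain rule.

With F(x, y) equal to the left-hand side minus the right, differentiate F term by term:
  d/dx[2e^(x)] = 2e^(x)
  d/dx[-e^(y)] = -y'·e^(y)
  d/dx[-9] = 0
Adding these up, d/dx[F] = 0 becomes
  (2e^(x)) + (-e^(y))·y' = 0,
so isolating y',
  dy/dx = -(2e^(x))/(-e^(y)) = 2e^(x - y)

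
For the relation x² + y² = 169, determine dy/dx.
Apply d/dx to both sides, remembering that y depends on x. Each occurrence of y therefore brings in a y' = dy/dx via the chain rule.

With F(x, y) equal to the left-hand side minus the right, differentiate F term by term:
  d/dx[x^2] = 2x
  d/dx[y^2] = 2y·y'
  d/dx[-169] = 0
Adding these up, d/dx[F] = 0 becomes
  (2x) + (2y)·y' = 0,
so isolating y',
  dy/dx = -(2x)/(2y) = -x/y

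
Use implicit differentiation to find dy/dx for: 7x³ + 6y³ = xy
Take d/dx of both sides. Since y is implicitly a function of x, the chain rule attaches a y' = dy/dx factor whenever we differentiate through y.

Set F(x, y) = (left side) − (right side), so the curve is F = 0. Differentiating each term of F:
  d/dx[7x^3] = 21x^2
  d/dx[-xy] = -x·y' - y
  d/dx[6y^3] = 18y^2·y'

Collecting, the y'-free part is the partial derivative in x and the y' coefficient is the partial derivative in y:
  ∂F/∂x = 21x^2 - y
  ∂F/∂y = -x + 18y^2

so d/dx[F(x, y(x))] = ∂F/∂x + (∂F/∂y)·y' = 0. Rearranging,
  dy/dx = -(∂F/∂x)/(∂F/∂y) = -(21x^2 - y)/(-x + 18y^2) = (21x^2 - y)/(x - 18y^2)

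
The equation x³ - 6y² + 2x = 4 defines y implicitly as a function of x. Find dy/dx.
Take d/dx of both sides. Since y is implicitly a function of x, the chain rule attaches a y' = dy/dx factor whenever we differentiate through y.

Set F(x, y) = (left side) − (right side), so the curve is F = 0. Differentiating each term of F:
  d/dx[x^3] = 3x^2
  d/dx[2x] = 2
  d/dx[-6y^2] = -12y·y'
  d/dx[-4] = 0

Collecting, the y'-free part is the partial derivative in x and the y' coefficient is the partial derivative in y:
  ∂F/∂x = 3x^2 + 2
  ∂F/∂y = -12y

so d/dx[F(x, y(x))] = ∂F/∂x + (∂F/∂y)·y' = 0. Rearranging,
  dy/dx = -(∂F/∂x)/(∂F/∂y) = -(3x^2 + 2)/(-12y) = (3x^2 + 2)/(12y)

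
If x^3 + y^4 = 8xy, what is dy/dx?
Take d/dx of both sides. Since y is implicitly a function of x, the chain rule attaches a y' = dy/dx factor whenever we differentiate through y.

Set F(x, y) = (left side) − (right side), so the curve is F = 0. Differentiating each term of F:
  d/dx[x^3] = 3x^2
  d/dx[-8xy] = -8x·y' - 8y
  d/dx[y^4] = 4y^3·y'

Collecting, the y'-free part is the partial derivative in x and the y' coefficient is the partial derivative in y:
  ∂F/∂x = 3x^2 - 8y
  ∂F/∂y = -8x + 4y^3

so d/dx[F(x, y(x))] = ∂F/∂x + (∂F/∂y)·y' = 0. Rearranging,
  dy/dx = -(∂F/∂x)/(∂F/∂y) = -(3x^2 - 8y)/(-8x + 4y^3) = (3x^2 - 8y)/(4(2x - y^3))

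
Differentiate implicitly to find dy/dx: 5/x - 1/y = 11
Differentiate both sides with respect to x, treating y as y(x). By the chain rule, any term containing y contributes a factor of y' = dy/dx when we differentiate it.

Move every term to one side and write the relation as F(x, y) = 0. Term by term,
  d/dx[-1/y] = y'/y^2
  d/dx[5/x] = -5/x^2
  d/dx[-11] = 0

The pieces without y' make up ∂F/∂x and the coefficient of y' is ∂F/∂y:
  ∂F/∂x = -5/x^2,
  ∂F/∂y = y^(-2).

Since d/dx[F] = ∂F/∂x + (∂F/∂y)·y' = 0, solve for y':
  (∂F/∂y)·y' = -∂F/∂x
  dy/dx = -(∂F/∂x)/(∂F/∂y) = -(-5/x^2)/(y^(-2)) = 5y^2/x^2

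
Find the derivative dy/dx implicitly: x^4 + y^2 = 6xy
Take d/dx of both sides. Since y is implicitly a function of x, the chain rule attaches a y' = dy/dx factor whenever we differentiate through y.

Set F(x, y) = (left side) − (right side), so the curve is F = 0. Differentiating each term of F:
  d/dx[x^4] = 4x^3
  d/dx[-6xy] = -6x·y' - 6y
  d/dx[y^2] = 2y·y'

Collecting, the y'-free part is the partial derivative in x and the y' coefficient is the partial derivative in y:
  ∂F/∂x = 4x^3 - 6y
  ∂F/∂y = -6x + 2y

so d/dx[F(x, y(x))] = ∂F/∂x + (∂F/∂y)·y' = 0. Rearranging,
  dy/dx = -(∂F/∂x)/(∂F/∂y) = -(4x^3 - 6y)/(-6x + 2y) = (2x^3 - 3y)/(3x - y)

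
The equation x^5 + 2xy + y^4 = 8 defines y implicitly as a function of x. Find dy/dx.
Differentiate both sides with respect to x, treating y as y(x). By the chain rule, any term containing y contributes a factor of y' = dy/dx when we differentiate it.

Move every term to one side and write the relation as F(x, y) = 0. Term by term,
  d/dx[x^5] = 5x^4
  d/dx[2xy] = 2x·y' + 2y
  d/dx[y^4] = 4y^3·y'
  d/dx[-8] = 0

The pieces without y' make up ∂F/∂x and the coefficient of y' is ∂F/∂y:
  ∂F/∂x = 5x^4 + 2y,
  ∂F/∂y = 2x + 4y^3.

Since d/dx[F] = ∂F/∂x + (∂F/∂y)·y' = 0, solve for y':
  (∂F/∂y)·y' = -∂F/∂x
  dy/dx = -(∂F/∂x)/(∂F/∂y) = -(5x^4 + 2y)/(2x + 4y^3) = (-5x^4/2 - y)/(x + 2y^3)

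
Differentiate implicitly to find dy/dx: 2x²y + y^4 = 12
Apply d/dx to both sides, remembering that y depends on x. Each occurrence of y therefore brings in a y' = dy/dx via the chain rule.

With F(x, y) equal to the left-hand side minus the right, differentiate F term by term:
  d/dx[2x^2y] = 2x^2·y' + 4xy
  d/dx[y^4] = 4y^3·y'
  d/dx[-12] = 0
Adding these up, d/dx[F] = 0 becomes
  (4xy) + (2x^2 + 4y^3)·y' = 0,
so isolating y',
  dy/dx = -(4xy)/(2x^2 + 4y^3) = -2xy/(x^2 + 2y^3)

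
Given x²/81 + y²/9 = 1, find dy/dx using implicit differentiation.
Take d/dx of both sides. Since y is implicitly a function of x, the chain rule attaches a y' = dy/dx factor whenever we differentiate through y.

Set F(x, y) = (left side) − (right side), so the curve is F = 0. Differentiating each term of F:
  d/dx[x^2/81] = 2x/81
  d/dx[y^2/9] = 2y·y'/9
  d/dx[-1] = 0

Collecting, the y'-free part is the partial derivative in x and the y' coefficient is the partial derivative in y:
  ∂F/∂x = 2x/81
  ∂F/∂y = 2y/9

so d/dx[F(x, y(x))] = ∂F/∂x + (∂F/∂y)·y' = 0. Rearranging,
  dy/dx = -(∂F/∂x)/(∂F/∂y) = -(2x/81)/(2y/9) = -x/(9y)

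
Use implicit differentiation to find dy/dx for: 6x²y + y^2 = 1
Apply d/dx to both sides, remembering that y depends on x. Each occurrence of y therefore brings in a y' = dy/dx via the chain rule.

With F(x, y) equal to the left-hand side minus the right, differentiate F term by term:
  d/dx[6x^2y] = 6x^2·y' + 12xy
  d/dx[y^2] = 2y·y'
  d/dx[-1] = 0
Adding these up, d/dx[F] = 0 becomes
  (12xy) + (6x^2 + 2y)·y' = 0,
so isolating y',
  dy/dx = -(12xy)/(6x^2 + 2y) = -6xy/(3x^2 + y)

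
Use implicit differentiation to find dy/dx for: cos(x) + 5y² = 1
Differentiate both sides with respect to x, treating y as y(x). By the chain rule, any term containing y contributes a factor of y' = dy/dx when we differentiate it.

Move every term to one side and write the relation as F(x, y) = 0. Term by term,
  d/dx[5y^2] = 10y·y'
  d/dx[cos(x)] = -sin(x)
  d/dx[-1] = 0

The pieces without y' make up ∂F/∂x and the coefficient of y' is ∂F/∂y:
  ∂F/∂x = -sin(x),
  ∂F/∂y = 10y.

Since d/dx[F] = ∂F/∂x + (∂F/∂y)·y' = 0, solve for y':
  (∂F/∂y)·y' = -∂F/∂x
  dy/dx = -(∂F/∂x)/(∂F/∂y) = -(-sin(x))/(10y) = sin(x)/(10y)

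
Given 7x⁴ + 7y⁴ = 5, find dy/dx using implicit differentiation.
Differentiate the relation implicitly: treat y = y(x) and apply the chain rule, so every y-derivative picks up a y' = dy/dx factor.

With everything moved to the left-hand side, differentiate term by term:
  d/dx[7x^4] = 28x^3
  d/dx[7y^4] = 28y^3·y'
  d/dx[-5] = 0

Separating the contributions that come from x directly and those that come through y:
  without y':      28x^3
  multiplying y':  28y^3

so (28x^3) + (28y^3)·y' = 0, and therefore
  dy/dx = -(28x^3)/(28y^3) = -x^3/y^3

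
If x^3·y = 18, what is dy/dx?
Take d/dx of both sides. Since y is implicitly a function of x, the chain rule attaches a y' = dy/dx factor whenever we differentiate through y.

Set F(x, y) = (left side) − (right side), so the curve is F = 0. Differentiating each term of F:
  d/dx[x^3y] = x^3·y' + 3x^2y
  d/dx[-18] = 0

Collecting, the y'-free part is the partial derivative in x and the y' coefficient is the partial derivative in y:
  ∂F/∂x = 3x^2y
  ∂F/∂y = x^3

so d/dx[F(x, y(x))] = ∂F/∂x + (∂F/∂y)·y' = 0. Rearranging,
  dy/dx = -(∂F/∂x)/(∂F/∂y) = -(3x^2y)/(x^3) = -3y/x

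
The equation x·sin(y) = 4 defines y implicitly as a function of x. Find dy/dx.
Differentiate the relation implicitly: treat y = y(x) and apply the chain rule, so every y-derivative picks up a y' = dy/dx factor.

With everything moved to the left-hand side, differentiate term by term:
  d/dx[x·sin(y)] = x·y'·cos(y) + sin(y)
  d/dx[-4] = 0

Separating the contributions that come from x directly and those that come through y:
  without y':      sin(y)
  multiplying y':  x·cos(y)

so (sin(y)) + (x·cos(y))·y' = 0, and therefore
  dy/dx = -(sin(y))/(x·cos(y)) = -tan(y)/x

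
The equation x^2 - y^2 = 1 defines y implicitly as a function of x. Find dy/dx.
Differentiate both sides with respect to x, treating y as y(x). By the chain rule, any term containing y contributes a factor of y' = dy/dx when we differentiate it.

Move every term to one side and write the relation as F(x, y) = 0. Term by term,
  d/dx[x^2] = 2x
  d/dx[-y^2] = -2y·y'
  d/dx[-1] = 0

The pieces without y' make up ∂F/∂x and the coefficient of y' is ∂F/∂y:
  ∂F/∂x = 2x,
  ∂F/∂y = -2y.

Since d/dx[F] = ∂F/∂x + (∂F/∂y)·y' = 0, solve for y':
  (∂F/∂y)·y' = -∂F/∂x
  dy/dx = -(∂F/∂x)/(∂F/∂y) = -(2x)/(-2y) = x/y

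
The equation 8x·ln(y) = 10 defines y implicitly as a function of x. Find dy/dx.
Take d/dx of both sides. Since y is implicitly a function of x, the chain rule attaches a y' = dy/dx factor whenever we differentiate through y.

Set F(x, y) = (left side) − (right side), so the curve is F = 0. Differentiating each term of F:
  d/dx[8x·ln(y)] = 8x·y'/y + 8ln(y)
  d/dx[-10] = 0

Collecting, the y'-free part is the partial derivative in x and the y' coefficient is the partial derivative in y:
  ∂F/∂x = 8ln(y)
  ∂F/∂y = 8x/y

so d/dx[F(x, y(x))] = ∂F/∂x + (∂F/∂y)·y' = 0. Rearranging,
  dy/dx = -(∂F/∂x)/(∂F/∂y) = -(8ln(y))/(8x/y) = -y·ln(y)/x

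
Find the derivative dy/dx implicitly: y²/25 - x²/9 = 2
Differentiate the relation implicitly: treat y = y(x) and apply the chain rule, so every y-derivative picks up a y' = dy/dx factor.

With everything moved to the left-hand side, differentiate term by term:
  d/dx[-x^2/9] = -2x/9
  d/dx[y^2/25] = 2y·y'/25
  d/dx[-2] = 0

Separating the contributions that come from x directly and those that come through y:
  without y':      -2x/9
  multiplying y':  2y/25

so (-2x/9) + (2y/25)·y' = 0, and therefore
  dy/dx = -(-2x/9)/(2y/25) = 25x/(9y)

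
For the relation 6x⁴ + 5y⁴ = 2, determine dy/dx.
Differentiate both sides with respect to x, treating y as y(x). By the chain rule, any term containing y contributes a factor of y' = dy/dx when we differentiate it.

Move every term to one side and write the relation as F(x, y) = 0. Term by term,
  d/dx[6x^4] = 24x^3
  d/dx[5y^4] = 20y^3·y'
  d/dx[-2] = 0

The pieces without y' make up ∂F/∂x and the coefficient of y' is ∂F/∂y:
  ∂F/∂x = 24x^3,
  ∂F/∂y = 20y^3.

Since d/dx[F] = ∂F/∂x + (∂F/∂y)·y' = 0, solve for y':
  (∂F/∂y)·y' = -∂F/∂x
  dy/dx = -(∂F/∂x)/(∂F/∂y) = -(24x^3)/(20y^3) = -6x^3/(5y^3)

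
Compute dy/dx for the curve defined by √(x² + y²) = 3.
Apply d/dx to both sides, remembering that y depends on x. Each occurrence of y therefore brings in a y' = dy/dx via the chain rule.

With F(x, y) equal to the left-hand side minus the right, differentiate F term by term:
  d/dx[√(x^2 + y^2)] = (x + y·y')/√(x^2 + y^2)
  d/dx[-3] = 0
Adding these up, d/dx[F] = 0 becomes
  (x/√(x^2 + y^2)) + (y/√(x^2 + y^2))·y' = 0,
so isolating y',
  dy/dx = -(x/√(x^2 + y^2))/(y/√(x^2 + y^2)) = -x/y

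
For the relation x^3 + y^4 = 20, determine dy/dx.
Take d/dx of both sides. Since y is implicitly a function of x, the chain rule attaches a y' = dy/dx factor whenever we differentiate through y.

Set F(x, y) = (left side) − (right side), so the curve is F = 0. Differentiating each term of F:
  d/dx[x^3] = 3x^2
  d/dx[y^4] = 4y^3·y'
  d/dx[-20] = 0

Collecting, the y'-free part is the partial derivative in x and the y' coefficient is the partial derivative in y:
  ∂F/∂x = 3x^2
  ∂F/∂y = 4y^3

so d/dx[F(x, y(x))] = ∂F/∂x + (∂F/∂y)·y' = 0. Rearranging,
  dy/dx = -(∂F/∂x)/(∂F/∂y) = -(3x^2)/(4y^3) = -3x^2/(4y^3)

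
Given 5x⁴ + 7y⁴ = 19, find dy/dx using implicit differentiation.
Apply d/dx to both sides, remembering that y depends on x. Each occurrence of y therefore brings in a y' = dy/dx via the chain rule.

With F(x, y) equal to the left-hand side minus the right, differentiate F term by term:
  d/dx[5x^4] = 20x^3
  d/dx[7y^4] = 28y^3·y'
  d/dx[-19] = 0
Adding these up, d/dx[F] = 0 becomes
  (20x^3) + (28y^3)·y' = 0,
so isolating y',
  dy/dx = -(20x^3)/(28y^3) = -5x^3/(7y^3)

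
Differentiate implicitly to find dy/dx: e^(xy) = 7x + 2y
Differentiate the relation implicitly: treat y = y(x) and apply the chain rule, so every y-derivative picks up a y' = dy/dx factor.

With everything moved to the left-hand side, differentiate term by term:
  d/dx[-7x] = -7
  d/dx[-2y] = -2·y'
  d/dx[e^(xy)] = (x·y' + y)·e^(xy)

Separating the contributions that come from x directly and those that come through y:
  without y':      y·e^(xy) - 7
  multiplying y':  x·e^(xy) - 2

so (y·e^(xy) - 7) + (x·e^(xy) - 2)·y' = 0, and therefore
  dy/dx = -(y·e^(xy) - 7)/(x·e^(xy) - 2) = (-y·e^(xy) + 7)/(x·e^(xy) - 2)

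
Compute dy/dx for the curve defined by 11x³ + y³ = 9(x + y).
Differentiate both sides with respect to x, treating y as y(x). By the chain rule, any term containing y contributes a factor of y' = dy/dx when we differentiate it.

Move every term to one side and write the relation as F(x, y) = 0. Term by term,
  d/dx[11x^3] = 33x^2
  d/dx[-9x] = -9
  d/dx[y^3] = 3y^2·y'
  d/dx[-9y] = -9·y'

The pieces without y' make up ∂F/∂x and the coefficient of y' is ∂F/∂y:
  ∂F/∂x = 33x^2 - 9,
  ∂F/∂y = 3y^2 - 9.

Since d/dx[F] = ∂F/∂x + (∂F/∂y)·y' = 0, solve for y':
  (∂F/∂y)·y' = -∂F/∂x
  dy/dx = -(∂F/∂x)/(∂F/∂y) = -(33x^2 - 9)/(3y^2 - 9) = (3 - 11x^2)/(y^2 - 3)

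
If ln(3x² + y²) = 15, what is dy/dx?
Take d/dx of both sides. Since y is implicitly a function of x, the chain rule attaches a y' = dy/dx factor whenever we differentiate through y.

Set F(x, y) = (left side) − (right side), so the curve is F = 0. Differentiating each term of F:
  d/dx[ln(3x^2 + y^2)] = (6x + 2y·y')/(3x^2 + y^2)
  d/dx[-15] = 0

Collecting, the y'-free part is the partial derivative in x and the y' coefficient is the partial derivative in y:
  ∂F/∂x = 6x/(3x^2 + y^2)
  ∂F/∂y = 2y/(3x^2 + y^2)

so d/dx[F(x, y(x))] = ∂F/∂x + (∂F/∂y)·y' = 0. Rearranging,
  dy/dx = -(∂F/∂x)/(∂F/∂y) = -(6x/(3x^2 + y^2))/(2y/(3x^2 + y^2)) = -3x/y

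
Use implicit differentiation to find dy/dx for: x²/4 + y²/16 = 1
Apply d/dx to both sides, remembering that y depends on x. Each occurrence of y therefore brings in a y' = dy/dx via the chain rule.

With F(x, y) equal to the left-hand side minus the right, differentiate F term by term:
  d/dx[x^2/4] = x/2
  d/dx[y^2/16] = y·y'/8
  d/dx[-1] = 0
Adding these up, d/dx[F] = 0 becomes
  (x/2) + (y/8)·y' = 0,
so isolating y',
  dy/dx = -(x/2)/(y/8) = -4x/y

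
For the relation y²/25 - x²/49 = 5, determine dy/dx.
Take d/dx of both sides. Since y is implicitly a function of x, the chain rule attaches a y' = dy/dx factor whenever we differentiate through y.

Set F(x, y) = (left side) − (right side), so the curve is F = 0. Differentiating each term of F:
  d/dx[-x^2/49] = -2x/49
  d/dx[y^2/25] = 2y·y'/25
  d/dx[-5] = 0

Collecting, the y'-free part is the partial derivative in x and the y' coefficient is the partial derivative in y:
  ∂F/∂x = -2x/49
  ∂F/∂y = 2y/25

so d/dx[F(x, y(x))] = ∂F/∂x + (∂F/∂y)·y' = 0. Rearranging,
  dy/dx = -(∂F/∂x)/(∂F/∂y) = -(-2x/49)/(2y/25) = 25x/(49y)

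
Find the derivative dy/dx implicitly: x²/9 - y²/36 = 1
Differentiate both sides with respect to x, treating y as y(x). By the chain rule, any term containing y contributes a factor of y' = dy/dx when we differentiate it.

Move every term to one side and write the relation as F(x, y) = 0. Term by term,
  d/dx[x^2/9] = 2x/9
  d/dx[-y^2/36] = -y·y'/18
  d/dx[-1] = 0

The pieces without y' make up ∂F/∂x and the coefficient of y' is ∂F/∂y:
  ∂F/∂x = 2x/9,
  ∂F/∂y = -y/18.

Since d/dx[F] = ∂F/∂x + (∂F/∂y)·y' = 0, solve for y':
  (∂F/∂y)·y' = -∂F/∂x
  dy/dx = -(∂F/∂x)/(∂F/∂y) = -(2x/9)/(-y/18) = 4x/y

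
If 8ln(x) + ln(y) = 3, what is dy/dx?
Differentiate both sides with respect to x, treating y as y(x). By the chain rule, any term containing y contributes a factor of y' = dy/dx when we differentiate it.

Move every term to one side and write the relation as F(x, y) = 0. Term by term,
  d/dx[8ln(x)] = 8/x
  d/dx[ln(y)] = y'/y
  d/dx[-3] = 0

The pieces without y' make up ∂F/∂x and the coefficient of y' is ∂F/∂y:
  ∂F/∂x = 8/x,
  ∂F/∂y = 1/y.

Since d/dx[F] = ∂F/∂x + (∂F/∂y)·y' = 0, solve for y':
  (∂F/∂y)·y' = -∂F/∂x
  dy/dx = -(∂F/∂x)/(∂F/∂y) = -(8/x)/(1/y) = -8y/x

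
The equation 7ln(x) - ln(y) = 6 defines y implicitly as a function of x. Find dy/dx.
Apply d/dx to both sides, remembering that y depends on x. Each occurrence of y therefore brings in a y' = dy/dx via the chain rule.

With F(x, y) equal to the left-hand side minus the right, differentiate F term by term:
  d/dx[7ln(x)] = 7/x
  d/dx[-ln(y)] = -y'/y
  d/dx[-6] = 0
Adding these up, d/dx[F] = 0 becomes
  (7/x) + (-1/y)·y' = 0,
so isolating y',
  dy/dx = -(7/x)/(-1/y) = 7y/x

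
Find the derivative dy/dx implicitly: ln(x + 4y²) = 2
Take d/dx of both sides. Since y is implicitly a function of x, the chain rule attaches a y' = dy/dx factor whenever we differentiate through y.

Set F(x, y) = (left side) − (right side), so the curve is F = 0. Differentiating each term of F:
  d/dx[ln(x + 4y^2)] = (8y·y' + 1)/(x + 4y^2)
  d/dx[-2] = 0

Collecting, the y'-free part is the partial derivative in x and the y' coefficient is the partial derivative in y:
  ∂F/∂x = 1/(x + 4y^2)
  ∂F/∂y = 8y/(x + 4y^2)

so d/dx[F(x, y(x))] = ∂F/∂x + (∂F/∂y)·y' = 0. Rearranging,
  dy/dx = -(∂F/∂x)/(∂F/∂y) = -(1/(x + 4y^2))/(8y/(x + 4y^2)) = -1/(8y)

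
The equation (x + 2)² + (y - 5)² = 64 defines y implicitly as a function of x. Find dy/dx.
Differentiate the relation implicitly: treat y = y(x) and apply the chain rule, so every y-derivative picks up a y' = dy/dx factor.

With everything moved to the left-hand side, differentiate term by term:
  d/dx[(x + 2)^2] = 2x + 4
  d/dx[(y - 5)^2] = 2·y'(y - 5)
  d/dx[-64] = 0

Separating the contributions that come from x directly and those that come through y:
  without y':      2x + 4
  multiplying y':  2y - 10

so (2x + 4) + (2y - 10)·y' = 0, and therefore
  dy/dx = -(2x + 4)/(2y - 10) = (-x - 2)/(y - 5)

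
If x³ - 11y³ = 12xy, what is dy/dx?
Differentiate the relation implicitly: treat y = y(x) and apply the chain rule, so every y-derivative picks up a y' = dy/dx factor.

With everything moved to the left-hand side, differentiate term by term:
  d/dx[x^3] = 3x^2
  d/dx[-12xy] = -12x·y' - 12y
  d/dx[-11y^3] = -33y^2·y'

Separating the contributions that come from x directly and those that come through y:
  without y':      3x^2 - 12y
  multiplying y':  -12x - 33y^2

so (3x^2 - 12y) + (-12x - 33y^2)·y' = 0, and therefore
  dy/dx = -(3x^2 - 12y)/(-12x - 33y^2) = (x^2 - 4y)/(4x + 11y^2)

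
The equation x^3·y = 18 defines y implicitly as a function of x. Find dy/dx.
Differentiate the relation implicitly: treat y = y(x) and apply the chain rule, so every y-derivative picks up a y' = dy/dx factor.

With everything moved to the left-hand side, differentiate term by term:
  d/dx[x^3y] = x^3·y' + 3x^2y
  d/dx[-18] = 0

Separating the contributions that come from x directly and those that come through y:
  without y':      3x^2y
  multiplying y':  x^3

so (3x^2y) + (x^3)·y' = 0, and therefore
  dy/dx = -(3x^2y)/(x^3) = -3y/x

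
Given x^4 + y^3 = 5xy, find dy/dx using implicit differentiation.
Differentiate the relation implicitly: treat y = y(x) and apply the chain rule, so every y-derivative picks up a y' = dy/dx factor.

With everything moved to the left-hand side, differentiate term by term:
  d/dx[x^4] = 4x^3
  d/dx[-5xy] = -5x·y' - 5y
  d/dx[y^3] = 3y^2·y'

Separating the contributions that come from x directly and those that come through y:
  without y':      4x^3 - 5y
  multiplying y':  -5x + 3y^2

so (4x^3 - 5y) + (-5x + 3y^2)·y' = 0, and therefore
  dy/dx = -(4x^3 - 5y)/(-5x + 3y^2) = (4x^3 - 5y)/(5x - 3y^2)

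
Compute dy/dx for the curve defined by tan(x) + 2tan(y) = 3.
Differentiate the relation implicitly: treat y = y(x) and apply the chain rule, so every y-derivative picks up a y' = dy/dx factor.

With everything moved to the left-hand side, differentiate term by term:
  d/dx[tan(x)] = tan(x)^2 + 1
  d/dx[2tan(y)] = 2·y'(tan(y)^2 + 1)
  d/dx[-3] = 0

Separating the contributions that come from x directly and those that come through y:
  without y':      tan(x)^2 + 1
  multiplying y':  2tan(y)^2 + 2

so (tan(x)^2 + 1) + (2tan(y)^2 + 2)·y' = 0, and therefore
  dy/dx = -(tan(x)^2 + 1)/(2tan(y)^2 + 2) = -cos(y)^2/(2cos(x)^2)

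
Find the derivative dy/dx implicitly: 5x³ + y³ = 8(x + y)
Apply d/dx to both sides, remembering that y depends on x. Each occurrence of y therefore brings in a y' = dy/dx via the chain rule.

With F(x, y) equal to the left-hand side minus the right, differentiate F term by term:
  d/dx[5x^3] = 15x^2
  d/dx[-8x] = -8
  d/dx[y^3] = 3y^2·y'
  d/dx[-8y] = -8·y'
Adding these up, d/dx[F] = 0 becomes
  (15x^2 - 8) + (3y^2 - 8)·y' = 0,
so isolating y',
  dy/dx = -(15x^2 - 8)/(3y^2 - 8) = (8 - 15x^2)/(3y^2 - 8)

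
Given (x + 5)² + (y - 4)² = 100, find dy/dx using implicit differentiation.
Differentiate both sides with respect to x, treating y as y(x). By the chain rule, any term containing y contributes a factor of y' = dy/dx when we differentiate it.

Move every term to one side and write the relation as F(x, y) = 0. Term by term,
  d/dx[(x + 5)^2] = 2x + 10
  d/dx[(y - 4)^2] = 2·y'(y - 4)
  d/dx[-100] = 0

The pieces without y' make up ∂F/∂x and the coefficient of y' is ∂F/∂y:
  ∂F/∂x = 2x + 10,
  ∂F/∂y = 2y - 8.

Since d/dx[F] = ∂F/∂x + (∂F/∂y)·y' = 0, solve for y':
  (∂F/∂y)·y' = -∂F/∂x
  dy/dx = -(∂F/∂x)/(∂F/∂y) = -(2x + 10)/(2y - 8) = (-x - 5)/(y - 4)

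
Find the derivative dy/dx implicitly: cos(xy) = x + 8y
Differentiate both sides with respect to x, treating y as y(x). By the chain rule, any term containing y contributes a factor of y' = dy/dx when we differentiate it.

Move every term to one side and write the relation as F(x, y) = 0. Term by term,
  d/dx[-x] = -1
  d/dx[-8y] = -8·y'
  d/dx[cos(xy)] = -(x·y' + y)·sin(xy)

The pieces without y' make up ∂F/∂x and the coefficient of y' is ∂F/∂y:
  ∂F/∂x = -y·sin(xy) - 1,
  ∂F/∂y = -x·sin(xy) - 8.

Since d/dx[F] = ∂F/∂x + (∂F/∂y)·y' = 0, solve for y':
  (∂F/∂y)·y' = -∂F/∂x
  dy/dx = -(∂F/∂x)/(∂F/∂y) = -(-y·sin(xy) - 1)/(-x·sin(xy) - 8) = -(y·sin(xy) + 1)/(x·sin(xy) + 8)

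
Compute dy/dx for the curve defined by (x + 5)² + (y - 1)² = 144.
Take d/dx of both sides. Since y is implicitly a function of x, the chain rule attaches a y' = dy/dx factor whenever we differentiate through y.

Set F(x, y) = (left side) − (right side), so the curve is F = 0. Differentiating each term of F:
  d/dx[(x + 5)^2] = 2x + 10
  d/dx[(y - 1)^2] = 2·y'(y - 1)
  d/dx[-144] = 0

Collecting, the y'-free part is the partial derivative in x and the y' coefficient is the partial derivative in y:
  ∂F/∂x = 2x + 10
  ∂F/∂y = 2y - 2

so d/dx[F(x, y(x))] = ∂F/∂x + (∂F/∂y)·y' = 0. Rearranging,
  dy/dx = -(∂F/∂x)/(∂F/∂y) = -(2x + 10)/(2y - 2) = (-x - 5)/(y - 1)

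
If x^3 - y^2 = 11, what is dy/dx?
Apply d/dx to both sides, remembering that y depends on x. Each occurrence of y therefore brings in a y' = dy/dx via the chain rule.

With F(x, y) equal to the left-hand side minus the right, differentiate F term by term:
  d/dx[x^3] = 3x^2
  d/dx[-y^2] = -2y·y'
  d/dx[-11] = 0
Adding these up, d/dx[F] = 0 becomes
  (3x^2) + (-2y)·y' = 0,
so isolating y',
  dy/dx = -(3x^2)/(-2y) = 3x^2/(2y)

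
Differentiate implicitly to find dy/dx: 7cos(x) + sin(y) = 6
Apply d/dx to both sides, remembering that y depends on x. Each occurrence of y therefore brings in a y' = dy/dx via the chain rule.

With F(x, y) equal to the left-hand side minus the right, differentiate F term by term:
  d/dx[sin(y)] = y'·cos(y)
  d/dx[7cos(x)] = -7sin(x)
  d/dx[-6] = 0
Adding these up, d/dx[F] = 0 becomes
  (-7sin(x)) + (cos(y))·y' = 0,
so isolating y',
  dy/dx = -(-7sin(x))/(cos(y)) = 7sin(x)/cos(y)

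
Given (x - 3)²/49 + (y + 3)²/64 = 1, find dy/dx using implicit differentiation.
Take d/dx of both sides. Since y is implicitly a function of x, the chain rule attaches a y' = dy/dx factor whenever we differentiate through y.

Set F(x, y) = (left side) − (right side), so the curve is F = 0. Differentiating each term of F:
  d/dx[(x - 3)^2/49] = 2x/49 - 6/49
  d/dx[(y + 3)^2/64] = y'(y + 3)/32
  d/dx[-1] = 0

Collecting, the y'-free part is the partial derivative in x and the y' coefficient is the partial derivative in y:
  ∂F/∂x = 2x/49 - 6/49
  ∂F/∂y = y/32 + 3/32

so d/dx[F(x, y(x))] = ∂F/∂x + (∂F/∂y)·y' = 0. Rearranging,
  dy/dx = -(∂F/∂x)/(∂F/∂y) = -(2x/49 - 6/49)/(y/32 + 3/32)
        = -(2(x - 3)/49)/((y + 3)/32) = 64(3 - x)/(49(y + 3))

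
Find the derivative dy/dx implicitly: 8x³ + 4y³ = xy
Take d/dx of both sides. Since y is implicitly a function of x, the chain rule attaches a y' = dy/dx factor whenever we differentiate through y.

Set F(x, y) = (left side) − (right side), so the curve is F = 0. Differentiating each term of F:
  d/dx[8x^3] = 24x^2
  d/dx[-xy] = -x·y' - y
  d/dx[4y^3] = 12y^2·y'

Collecting, the y'-free part is the partial derivative in x and the y' coefficient is the partial derivative in y:
  ∂F/∂x = 24x^2 - y
  ∂F/∂y = -x + 12y^2

so d/dx[F(x, y(x))] = ∂F/∂x + (∂F/∂y)·y' = 0. Rearranging,
  dy/dx = -(∂F/∂x)/(∂F/∂y) = -(24x^2 - y)/(-x + 12y^2) = (24x^2 - y)/(x - 12y^2)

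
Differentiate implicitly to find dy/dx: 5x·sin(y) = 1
Take d/dx of both sides. Since y is implicitly a function of x, the chain rule attaches a y' = dy/dx factor whenever we differentiate through y.

Set F(x, y) = (left side) − (right side), so the curve is F = 0. Differentiating each term of F:
  d/dx[5x·sin(y)] = 5x·y'·cos(y) + 5sin(y)
  d/dx[-1] = 0

Collecting, the y'-free part is the partial derivative in x and the y' coefficient is the partial derivative in y:
  ∂F/∂x = 5sin(y)
  ∂F/∂y = 5x·cos(y)

so d/dx[F(x, y(x))] = ∂F/∂x + (∂F/∂y)·y' = 0. Rearranging,
  dy/dx = -(∂F/∂x)/(∂F/∂y) = -(5sin(y))/(5x·cos(y)) = -tan(y)/x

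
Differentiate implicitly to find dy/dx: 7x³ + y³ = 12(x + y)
Apply d/dx to both sides, remembering that y depends on x. Each occurrence of y therefore brings in a y' = dy/dx via the chain rule.

With F(x, y) equal to the left-hand side minus the right, differentiate F term by term:
  d/dx[7x^3] = 21x^2
  d/dx[-12x] = -12
  d/dx[y^3] = 3y^2·y'
  d/dx[-12y] = -12·y'
Adding these up, d/dx[F] = 0 becomes
  (21x^2 - 12) + (3y^2 - 12)·y' = 0,
so isolating y',
  dy/dx = -(21x^2 - 12)/(3y^2 - 12) = (4 - 7x^2)/(y^2 - 4)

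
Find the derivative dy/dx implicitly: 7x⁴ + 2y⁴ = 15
Differentiate the relation implicitly: treat y = y(x) and apply the chain rule, so every y-derivative picks up a y' = dy/dx factor.

With everything moved to the left-hand side, differentiate term by term:
  d/dx[7x^4] = 28x^3
  d/dx[2y^4] = 8y^3·y'
  d/dx[-15] = 0

Separating the contributions that come from x directly and those that come through y:
  without y':      28x^3
  multiplying y':  8y^3

so (28x^3) + (8y^3)·y' = 0, and therefore
  dy/dx = -(28x^3)/(8y^3) = -7x^3/(2y^3)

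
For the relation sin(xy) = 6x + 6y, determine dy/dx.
Take d/dx of both sides. Since y is implicitly a function of x, the chain rule attaches a y' = dy/dx factor whenever we differentiate through y.

Set F(x, y) = (left side) − (right side), so the curve is F = 0. Differentiating each term of F:
  d/dx[-6x] = -6
  d/dx[-6y] = -6·y'
  d/dx[sin(xy)] = (x·y' + y)·cos(xy)

Collecting, the y'-free part is the partial derivative in x and the y' coefficient is the partial derivative in y:
  ∂F/∂x = y·cos(xy) - 6
  ∂F/∂y = x·cos(xy) - 6

so d/dx[F(x, y(x))] = ∂F/∂x + (∂F/∂y)·y' = 0. Rearranging,
  dy/dx = -(∂F/∂x)/(∂F/∂y) = -(y·cos(xy) - 6)/(x·cos(xy) - 6) = (-y·cos(xy) + 6)/(x·cos(xy) - 6)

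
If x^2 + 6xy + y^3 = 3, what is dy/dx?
Differentiate the relation implicitly: treat y = y(x) and apply the chain rule, so every y-derivative picks up a y' = dy/dx factor.

With everything moved to the left-hand side, differentiate term by term:
  d/dx[x^2] = 2x
  d/dx[6xy] = 6x·y' + 6y
  d/dx[y^3] = 3y^2·y'
  d/dx[-3] = 0

Separating the contributions that come from x directly and those that come through y:
  without y':      2x + 6y
  multiplying y':  6x + 3y^2

so (2x + 6y) + (6x + 3y^2)·y' = 0, and therefore
  dy/dx = -(2x + 6y)/(6x + 3y^2) = 2(-x - 3y)/(3(2x + y^2))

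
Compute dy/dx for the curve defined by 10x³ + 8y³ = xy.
Differentiate the relation implicitly: treat y = y(x) and apply the chain rule, so every y-derivative picks up a y' = dy/dx factor.

With everything moved to the left-hand side, differentiate term by term:
  d/dx[10x^3] = 30x^2
  d/dx[-xy] = -x·y' - y
  d/dx[8y^3] = 24y^2·y'

Separating the contributions that come from x directly and those that come through y:
  without y':      30x^2 - y
  multiplying y':  -x + 24y^2

so (30x^2 - y) + (-x + 24y^2)·y' = 0, and therefore
  dy/dx = -(30x^2 - y)/(-x + 24y^2) = (30x^2 - y)/(x - 24y^2)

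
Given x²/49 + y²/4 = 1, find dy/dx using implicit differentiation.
Differentiate the relation implicitly: treat y = y(x) and apply the chain rule, so every y-derivative picks up a y' = dy/dx factor.

With everything moved to the left-hand side, differentiate term by term:
  d/dx[x^2/49] = 2x/49
  d/dx[y^2/4] = y·y'/2
  d/dx[-1] = 0

Separating the contributions that come from x directly and those that come through y:
  without y':      2x/49
  multiplying y':  y/2

so (2x/49) + (y/2)·y' = 0, and therefore
  dy/dx = -(2x/49)/(y/2) = -4x/(49y)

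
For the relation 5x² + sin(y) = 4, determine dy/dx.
Apply d/dx to both sides, remembering that y depends on x. Each occurrence of y therefore brings in a y' = dy/dx via the chain rule.

With F(x, y) equal to the left-hand side minus the right, differentiate F term by term:
  d/dx[5x^2] = 10x
  d/dx[sin(y)] = y'·cos(y)
  d/dx[-4] = 0
Adding these up, d/dx[F] = 0 becomes
  (10x) + (cos(y))·y' = 0,
so isolating y',
  dy/dx = -(10x)/(cos(y)) = -10x/cos(y)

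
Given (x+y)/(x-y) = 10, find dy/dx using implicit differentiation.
Differentiate the relation implicitly: treat y = y(x) and apply the chain rule, so every y-derivative picks up a y' = dy/dx factor.

With everything moved to the left-hand side, differentiate term by term:
  d/dx[(x + y)/(x - y)] = (y' + 1)/(x - y) + (x + y)(y' - 1)/(x - y)^2
  d/dx[-10] = 0

Separating the contributions that come from x directly and those that come through y:
  without y':      1/(x - y) - (x + y)/(x - y)^2
  multiplying y':  1/(x - y) + (x + y)/(x - y)^2

so (1/(x - y) - (x + y)/(x - y)^2) + (1/(x - y) + (x + y)/(x - y)^2)·y' = 0, and therefore
  dy/dx = -(1/(x - y) - (x + y)/(x - y)^2)/(1/(x - y) + (x + y)/(x - y)^2)
        = -(-2y/(x - y)^2)/(2x/(x - y)^2) = y/x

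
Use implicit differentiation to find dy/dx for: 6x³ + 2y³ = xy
Take d/dx of both sides. Since y is implicitly a function of x, the chain rule attaches a y' = dy/dx factor whenever we differentiate through y.

Set F(x, y) = (left side) − (right side), so the curve is F = 0. Differentiating each term of F:
  d/dx[6x^3] = 18x^2
  d/dx[-xy] = -x·y' - y
  d/dx[2y^3] = 6y^2·y'

Collecting, the y'-free part is the partial derivative in x and the y' coefficient is the partial derivative in y:
  ∂F/∂x = 18x^2 - y
  ∂F/∂y = -x + 6y^2

so d/dx[F(x, y(x))] = ∂F/∂x + (∂F/∂y)·y' = 0. Rearranging,
  dy/dx = -(∂F/∂x)/(∂F/∂y) = -(18x^2 - y)/(-x + 6y^2) = (18x^2 - y)/(x - 6y^2)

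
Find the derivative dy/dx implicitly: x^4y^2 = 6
Apply d/dx to both sides, remembering that y depends on x. Each occurrence of y therefore brings in a y' = dy/dx via the chain rule.

With F(x, y) equal to the left-hand side minus the right, differentiate F term by term:
  d/dx[x^4y^2] = 2x^4y·y' + 4x^3y^2
  d/dx[-6] = 0
Adding these up, d/dx[F] = 0 becomes
  (4x^3y^2) + (2x^4y)·y' = 0,
so isolating y',
  dy/dx = -(4x^3y^2)/(2x^4y) = -2y/x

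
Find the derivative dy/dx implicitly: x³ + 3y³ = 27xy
Apply d/dx to both sides, remembering that y depends on x. Each occurrence of y therefore brings in a y' = dy/dx via the chain rule.

With F(x, y) equal to the left-hand side minus the right, differentiate F term by term:
  d/dx[x^3] = 3x^2
  d/dx[-27xy] = -27x·y' - 27y
  d/dx[3y^3] = 9y^2·y'
Adding these up, d/dx[F] = 0 becomes
  (3x^2 - 27y) + (-27x + 9y^2)·y' = 0,
so isolating y',
  dy/dx = -(3x^2 - 27y)/(-27x + 9y^2) = (x^2 - 9y)/(3(3x - y^2))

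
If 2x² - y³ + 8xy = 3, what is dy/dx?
Take d/dx of both sides. Since y is implicitly a function of x, the chain rule attaches a y' = dy/dx factor whenever we differentiate through y.

Set F(x, y) = (left side) − (right side), so the curve is F = 0. Differentiating each term of F:
  d/dx[2x^2] = 4x
  d/dx[8xy] = 8x·y' + 8y
  d/dx[-y^3] = -3y^2·y'
  d/dx[-3] = 0

Collecting, the y'-free part is the partial derivative in x and the y' coefficient is the partial derivative in y:
  ∂F/∂x = 4x + 8y
  ∂F/∂y = 8x - 3y^2

so d/dx[F(x, y(x))] = ∂F/∂x + (∂F/∂y)·y' = 0. Rearranging,
  dy/dx = -(∂F/∂x)/(∂F/∂y) = -(4x + 8y)/(8x - 3y^2) = 4(-x - 2y)/(8x - 3y^2)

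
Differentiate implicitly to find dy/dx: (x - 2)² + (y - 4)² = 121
Differentiate the relation implicitly: treat y = y(x) and apply the chain rule, so every y-derivative picks up a y' = dy/dx factor.

With everything moved to the left-hand side, differentiate term by term:
  d/dx[(x - 2)^2] = 2x - 4
  d/dx[(y - 4)^2] = 2·y'(y - 4)
  d/dx[-121] = 0

Separating the contributions that come from x directly and those that come through y:
  without y':      2x - 4
  multiplying y':  2y - 8

so (2x - 4) + (2y - 8)·y' = 0, and therefore
  dy/dx = -(2x - 4)/(2y - 8) = (2 - x)/(y - 4)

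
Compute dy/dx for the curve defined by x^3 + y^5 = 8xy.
Differentiate the relation implicitly: treat y = y(x) and apply the chain rule, so every y-derivative picks up a y' = dy/dx factor.

With everything moved to the left-hand side, differentiate term by term:
  d/dx[x^3] = 3x^2
  d/dx[-8xy] = -8x·y' - 8y
  d/dx[y^5] = 5y^4·y'

Separating the contributions that come from x directly and those that come through y:
  without y':      3x^2 - 8y
  multiplying y':  -8x + 5y^4

so (3x^2 - 8y) + (-8x + 5y^4)·y' = 0, and therefore
  dy/dx = -(3x^2 - 8y)/(-8x + 5y^4) = (3x^2 - 8y)/(8x - 5y^4)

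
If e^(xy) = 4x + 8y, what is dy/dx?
Apply d/dx to both sides, remembering that y depends on x. Each occurrence of y therefore brings in a y' = dy/dx via the chain rule.

With F(x, y) equal to the left-hand side minus the right, differentiate F term by term:
  d/dx[-4x] = -4
  d/dx[-8y] = -8·y'
  d/dx[e^(xy)] = (x·y' + y)·e^(xy)
Adding these up, d/dx[F] = 0 becomes
  (y·e^(xy) - 4) + (x·e^(xy) - 8)·y' = 0,
so isolating y',
  dy/dx = -(y·e^(xy) - 4)/(x·e^(xy) - 8) = (-y·e^(xy) + 4)/(x·e^(xy) - 8)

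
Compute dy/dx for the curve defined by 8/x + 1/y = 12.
Differentiate the relation implicitly: treat y = y(x) and apply the chain rule, so every y-derivative picks up a y' = dy/dx factor.

With everything moved to the left-hand side, differentiate term by term:
  d/dx[1/y] = -y'/y^2
  d/dx[8/x] = -8/x^2
  d/dx[-12] = 0

Separating the contributions that come from x directly and those that come through y:
  without y':      -8/x^2
  multiplying y':  -1/y^2

so (-8/x^2) + (-1/y^2)·y' = 0, and therefore
  dy/dx = -(-8/x^2)/(-1/y^2) = -8y^2/x^2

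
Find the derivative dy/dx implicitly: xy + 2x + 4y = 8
Apply d/dx to both sides, remembering that y depends on x. Each occurrence of y therefore brings in a y' = dy/dx via the chain rule.

With F(x, y) equal to the left-hand side minus the right, differentiate F term by term:
  d/dx[xy] = x·y' + y
  d/dx[2x] = 2
  d/dx[4y] = 4·y'
  d/dx[-8] = 0
Adding these up, d/dx[F] = 0 becomes
  (y + 2) + (x + 4)·y' = 0,
so isolating y',
  dy/dx = -(y + 2)/(x + 4) = (-y - 2)/(x + 4)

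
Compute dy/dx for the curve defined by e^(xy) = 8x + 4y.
Differentiate the relation implicitly: treat y = y(x) and apply the chain rule, so every y-derivative picks up a y' = dy/dx factor.

With everything moved to the left-hand side, differentiate term by term:
  d/dx[-8x] = -8
  d/dx[-4y] = -4·y'
  d/dx[e^(xy)] = (x·y' + y)·e^(xy)

Separating the contributions that come from x directly and those that come through y:
  without y':      y·e^(xy) - 8
  multiplying y':  x·e^(xy) - 4

so (y·e^(xy) - 8) + (x·e^(xy) - 4)·y' = 0, and therefore
  dy/dx = -(y·e^(xy) - 8)/(x·e^(xy) - 4) = (-y·e^(xy) + 8)/(x·e^(xy) - 4)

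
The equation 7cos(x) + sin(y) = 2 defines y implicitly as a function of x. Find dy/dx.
Take d/dx of both sides. Since y is implicitly a function of x, the chain rule attaches a y' = dy/dx factor whenever we differentiate through y.

Set F(x, y) = (left side) − (right side), so the curve is F = 0. Differentiating each term of F:
  d/dx[sin(y)] = y'·cos(y)
  d/dx[7cos(x)] = -7sin(x)
  d/dx[-2] = 0

Collecting, the y'-free part is the partial derivative in x and the y' coefficient is the partial derivative in y:
  ∂F/∂x = -7sin(x)
  ∂F/∂y = cos(y)

so d/dx[F(x, y(x))] = ∂F/∂x + (∂F/∂y)·y' = 0. Rearranging,
  dy/dx = -(∂F/∂x)/(∂F/∂y) = -(-7sin(x))/(cos(y)) = 7sin(x)/cos(y)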